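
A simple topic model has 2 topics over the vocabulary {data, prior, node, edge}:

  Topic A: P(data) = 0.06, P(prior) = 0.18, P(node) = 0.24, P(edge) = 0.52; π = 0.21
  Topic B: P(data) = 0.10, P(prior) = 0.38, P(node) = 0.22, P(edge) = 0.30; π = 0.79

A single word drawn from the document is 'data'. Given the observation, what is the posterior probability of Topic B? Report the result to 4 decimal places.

Posterior ∝ prior × likelihood, so P(k | x) ∝ w_k f_k(x); normalise over all components.
Component likelihoods at x = 'data':
  p_A = P(data | comp) = 0.06
  p_B = P(data | comp) = 0.10
Unnormalised posteriors:
  w_A·p_A = 0.21 × 0.06 = 0.0126
  w_B·p_B = 0.79 × 0.1 = 0.079
Normaliser: 0.0126 + 0.079 = 0.0916
P(Topic B | data) = 0.079 / 0.0916 ≈ 0.8624

0.8624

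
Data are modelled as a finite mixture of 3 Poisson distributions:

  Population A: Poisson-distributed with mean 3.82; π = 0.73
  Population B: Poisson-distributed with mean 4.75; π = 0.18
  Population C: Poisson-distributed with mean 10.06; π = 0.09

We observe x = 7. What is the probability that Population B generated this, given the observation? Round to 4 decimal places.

0.2696

The responsibility of component k is P(Z=k) f_k(x) divided by Σ_j P(Z=j) f_j(x).
Evaluate each component's likelihood at the observed value:
  p_A = 0.0516426
  p_B = 0.0936539
  p_C = 0.0884612
Weight by the priors:
  P(Z=A)·p_A = 0.73 × 0.0516426 = 0.0376991
  P(Z=B)·p_B = 0.18 × 0.0936539 = 0.0168577
  P(Z=C)·p_C = 0.09 × 0.0884612 = 0.00796151
Normaliser: 0.0376991 + 0.0168577 + 0.00796151 = 0.0625183
P(Population B | the observation) ≈ 0.2696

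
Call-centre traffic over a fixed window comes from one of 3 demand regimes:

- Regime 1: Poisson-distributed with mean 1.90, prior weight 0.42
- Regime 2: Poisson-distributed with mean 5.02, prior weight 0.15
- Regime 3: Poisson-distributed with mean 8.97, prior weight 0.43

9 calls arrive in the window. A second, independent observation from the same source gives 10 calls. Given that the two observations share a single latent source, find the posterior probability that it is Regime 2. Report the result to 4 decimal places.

0.0150

P(component k | x) = w_k·f_k(x) / marginal(x), where marginal(x) = Σ_j w_j·f_j(x).
Since both observations come from the same component, the likelihood for component k is f_k(x₁)·f_k(x₂).
  f_1 = [0.000133003] × [2.52705e-05] = 3.36104e-09
  f_2 = [0.0368478] × [0.0184976] = 0.000681597
  f_3 = [0.131749] × [0.118179] = 0.01557
Multiply by the mixture weights:
  w_1·f_1 = 0.42 × 3.36104e-09 = 1.41164e-09
  w_2·f_2 = 0.15 × 0.000681597 = 0.00010224
  w_3·f_3 = 0.43 × 0.01557 = 0.00669508
Marginal: 1.41164e-09 + 0.00010224 + 0.00669508 = 0.00679732
Responsibility of Regime 2: 0.00010224 / 0.00679732 ≈ 0.0150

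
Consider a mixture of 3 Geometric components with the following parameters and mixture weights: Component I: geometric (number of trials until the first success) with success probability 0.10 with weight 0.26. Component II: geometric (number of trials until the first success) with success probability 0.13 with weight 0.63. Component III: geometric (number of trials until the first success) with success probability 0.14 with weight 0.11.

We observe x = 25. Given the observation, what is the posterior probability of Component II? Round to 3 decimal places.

0.538

By Bayes' theorem, P(k | x) = w_k f_k(x) / Σ_j w_j f_j(x).
Evaluate each component's likelihood at the observed value:
  f_I = 0.00797664
  f_II = 0.00459627
  f_III = 0.00375051
Prior × likelihood for each component:
  w_I·f_I = 0.26 × 0.00797664 = 0.00207393
  w_II·f_II = 0.63 × 0.00459627 = 0.00289565
  w_III·f_III = 0.11 × 0.00375051 = 0.000412557
Marginal: 0.00207393 + 0.00289565 + 0.000412557 = 0.00538213
P(Component II | data) = 0.00289565 / 0.00538213 ≈ 0.538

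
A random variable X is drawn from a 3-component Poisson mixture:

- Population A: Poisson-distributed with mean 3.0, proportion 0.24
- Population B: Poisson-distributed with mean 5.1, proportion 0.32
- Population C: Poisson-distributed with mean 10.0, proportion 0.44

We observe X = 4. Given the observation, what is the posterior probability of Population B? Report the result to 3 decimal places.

0.531

Posterior ∝ prior × likelihood, so P(k | x) ∝ π_k f_k(x); normalise over all components.
Component likelihoods at x = 4:
  f_A = 0.168031
  f_B = 0.171857
  f_C = 0.0189166
Unnormalised posteriors:
  π_A·f_A = 0.24 × 0.168031 = 0.0403275
  π_B·f_B = 0.32 × 0.171857 = 0.0549943
  π_C·f_C = 0.44 × 0.0189166 = 0.00832332
Sum: 0.0403275 + 0.0549943 + 0.00832332 = 0.103645
P(Population B | x) = 0.0549943 / 0.103645 ≈ 0.531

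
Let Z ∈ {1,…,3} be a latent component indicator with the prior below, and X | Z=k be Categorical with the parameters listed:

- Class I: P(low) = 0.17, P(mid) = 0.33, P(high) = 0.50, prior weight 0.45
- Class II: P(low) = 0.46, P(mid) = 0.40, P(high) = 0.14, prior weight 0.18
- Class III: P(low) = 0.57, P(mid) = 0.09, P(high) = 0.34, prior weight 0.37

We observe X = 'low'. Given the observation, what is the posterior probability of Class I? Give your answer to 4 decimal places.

0.2066

Posterior ∝ prior × likelihood, so P(k | x) ∝ π_k f_k(x); normalise over all components.
Component likelihoods at x = 'low':
  L_I = P(low | comp) = 0.17
  L_II = P(low | comp) = 0.46
  L_III = P(low | comp) = 0.57
Multiply by the mixture weights:
  π_I·L_I = 0.45 × 0.17 = 0.0765
  π_II·L_II = 0.18 × 0.46 = 0.0828
  π_III·L_III = 0.37 × 0.57 = 0.2109
Evidence: 0.0765 + 0.0828 + 0.2109 = 0.3702
Responsibility of Class I: 0.0765 / 0.3702 ≈ 0.2066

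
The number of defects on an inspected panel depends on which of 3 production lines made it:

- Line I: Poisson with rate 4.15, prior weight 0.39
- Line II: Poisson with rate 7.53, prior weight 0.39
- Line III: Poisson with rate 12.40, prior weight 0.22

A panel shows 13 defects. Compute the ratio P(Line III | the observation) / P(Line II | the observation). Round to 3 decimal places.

Only the two components matter; the odds are (π_i f_i(x)) / (π_j f_j(x)).
Evaluate each component's likelihood at the observed value:
  L_I = e^(−4.15)·4.15^13/13! = 0.000274172
  L_II = e^(−7.53)·7.53^13/13! = 0.0215684
  L_III = e^(−12.40)·12.40^13/13! = 0.10838
0.0238436 / 0.00841166 ≈ 2.835

2.835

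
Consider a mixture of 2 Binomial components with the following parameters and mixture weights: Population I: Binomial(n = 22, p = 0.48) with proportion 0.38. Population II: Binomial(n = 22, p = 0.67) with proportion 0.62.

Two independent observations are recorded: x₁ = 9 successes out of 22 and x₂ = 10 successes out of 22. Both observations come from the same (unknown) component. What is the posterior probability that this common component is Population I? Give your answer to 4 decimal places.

0.9895

P(component k | x) = π_k·f_k(x) / marginal(x), where marginal(x) = Σ_j π_j·f_j(x).
Since both observations come from the same component, the likelihood for component k is f_k(x₁)·f_k(x₂).
  L_I = [C(22,9)·0.48^9·0.52^13 = 497420·0.00135261·0.000203256 = 0.136753] × [0.164104] = 0.0224418
  L_II = [C(22,9)·0.67^9·0.33^13 = 497420·0.0272065·5.50404e-07 = 0.00744865] × [0.0196599] = 0.00014644
Multiply by the mixture weights:
  π_I·L_I = 0.38 × 0.0224418 = 0.00852787
  π_II·L_II = 0.62 × 0.00014644 = 9.07928e-05
Sum: 0.00852787 + 9.07928e-05 = 0.00861866
P(Population I | x₁,x₂) ≈ 0.9895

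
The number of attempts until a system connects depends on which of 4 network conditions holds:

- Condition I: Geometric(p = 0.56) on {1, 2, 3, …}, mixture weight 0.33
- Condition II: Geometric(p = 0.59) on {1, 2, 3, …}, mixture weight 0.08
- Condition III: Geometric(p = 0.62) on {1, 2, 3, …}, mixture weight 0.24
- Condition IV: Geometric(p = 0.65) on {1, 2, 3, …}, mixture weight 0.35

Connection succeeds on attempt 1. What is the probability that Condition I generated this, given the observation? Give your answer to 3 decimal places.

0.304

Posterior ∝ prior × likelihood, so P(k | x) ∝ P(Z=k) f_k(x); normalise over all components.
Evaluate each component's likelihood at the observed value:
  f_I = 0.56·(1−0.56)^0 = 0.56·1 = 0.56
  f_II = 0.59·(1−0.59)^0 = 0.59·1 = 0.59
  f_III = 0.62·(1−0.62)^0 = 0.62·1 = 0.62
  f_IV = 0.65·(1−0.65)^0 = 0.65·1 = 0.65
Unnormalised posteriors:
  P(Z=I)·f_I = 0.33 × 0.56 = 0.1848
  P(Z=II)·f_II = 0.08 × 0.59 = 0.0472
  P(Z=III)·f_III = 0.24 × 0.62 = 0.1488
  P(Z=IV)·f_IV = 0.35 × 0.65 = 0.2275
Marginal: 0.1848 + 0.0472 + 0.1488 + 0.2275 = 0.6083
P(Condition I | x) = 0.1848 / 0.6083 ≈ 0.304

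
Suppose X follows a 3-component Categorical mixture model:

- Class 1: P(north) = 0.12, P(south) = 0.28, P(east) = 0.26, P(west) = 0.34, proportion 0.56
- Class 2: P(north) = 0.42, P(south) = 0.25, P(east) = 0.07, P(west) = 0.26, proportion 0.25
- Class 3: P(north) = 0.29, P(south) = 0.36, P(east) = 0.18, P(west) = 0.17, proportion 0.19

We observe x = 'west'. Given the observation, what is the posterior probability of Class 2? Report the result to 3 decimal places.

0.226

Apply Bayes' rule: the posterior for each component is proportional to its prior times its likelihood at x.
Evaluate each component's likelihood at the observed value:
  p_1 = P(west | comp) = 0.34
  p_2 = P(west | comp) = 0.26
  p_3 = P(west | comp) = 0.17
Multiply by the mixture weights:
  π_1·p_1 = 0.56 × 0.34 = 0.1904
  π_2·p_2 = 0.25 × 0.26 = 0.065
  π_3·p_3 = 0.19 × 0.17 = 0.0323
Normaliser: 0.1904 + 0.065 + 0.0323 = 0.2877
P(Class 2 | x) ≈ 0.226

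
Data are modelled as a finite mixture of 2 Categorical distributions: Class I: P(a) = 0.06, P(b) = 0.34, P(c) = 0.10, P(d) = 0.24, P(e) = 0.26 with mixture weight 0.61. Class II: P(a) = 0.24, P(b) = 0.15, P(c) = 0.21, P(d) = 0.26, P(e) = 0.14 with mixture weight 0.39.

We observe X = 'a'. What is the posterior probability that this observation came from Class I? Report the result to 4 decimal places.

The responsibility of component k is π_k f_k(x) divided by Σ_j π_j f_j(x).
Component likelihoods at x = 'a':
  L_I = P(a | comp) = 0.06
  L_II = P(a | comp) = 0.24
Unnormalised posteriors:
  π_I·L_I = 0.61 × 0.06 = 0.0366
  π_II·L_II = 0.39 × 0.24 = 0.0936
Denominator: 0.0366 + 0.0936 = 0.1302
Responsibility of Class I: 0.0366 / 0.1302 ≈ 0.2811

0.2811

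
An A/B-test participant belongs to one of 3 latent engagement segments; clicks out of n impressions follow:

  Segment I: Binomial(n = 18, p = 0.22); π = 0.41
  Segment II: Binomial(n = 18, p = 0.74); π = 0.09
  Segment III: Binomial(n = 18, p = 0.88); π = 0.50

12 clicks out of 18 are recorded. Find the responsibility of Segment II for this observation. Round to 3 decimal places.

P(component k | x) = π_k·f_k(x) / marginal(x), where marginal(x) = Σ_j π_j·f_j(x).
Component likelihoods at x = 12 clicks out of 18:
  f_I = 5.37417e-05
  f_II = 0.154629
  f_III = 0.011955
Multiply by the mixture weights:
  π_I·f_I = 0.41 × 5.37417e-05 = 2.20341e-05
  π_II·f_II = 0.09 × 0.154629 = 0.0139167
  π_III·f_III = 0.50 × 0.011955 = 0.00597752
Normaliser: 2.20341e-05 + 0.0139167 + 0.00597752 = 0.0199162
So the posterior for Segment II is 0.0139167 / 0.0199162 ≈ 0.699.

0.699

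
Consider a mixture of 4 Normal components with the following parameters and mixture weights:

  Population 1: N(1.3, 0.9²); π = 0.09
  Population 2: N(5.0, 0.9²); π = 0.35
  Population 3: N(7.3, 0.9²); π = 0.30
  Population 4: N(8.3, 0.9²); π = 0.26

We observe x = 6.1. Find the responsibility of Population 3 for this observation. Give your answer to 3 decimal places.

The responsibility of component k is π_k f_k(x) divided by Σ_j π_j f_j(x).
Normal densities:
  p_1 = (1/(0.9·√(2π)))·exp(−(6.1−1.3)²/(2·0.9²)) = 0.443269·exp(-14.22222) = 2.95145e-07
  p_2 = (1/(0.9·√(2π)))·exp(−(6.1−5.0)²/(2·0.9²)) = 0.443269·exp(-0.74691) = 0.210033
  p_3 = (1/(0.9·√(2π)))·exp(−(6.1−7.3)²/(2·0.9²)) = 0.443269·exp(-0.88889) = 0.182233
  p_4 = (1/(0.9·√(2π)))·exp(−(6.1−8.3)²/(2·0.9²)) = 0.443269·exp(-2.98765) = 0.0223432
Weight by the priors:
  π_1·p_1 = 0.09 × 2.95145e-07 = 2.6563e-08
  π_2·p_2 = 0.35 × 0.210033 = 0.0735115
  π_3·p_3 = 0.30 × 0.182233 = 0.05467
  π_4·p_4 = 0.26 × 0.0223432 = 0.00580924
Evidence: 2.6563e-08 + 0.0735115 + 0.05467 + 0.00580924 = 0.133991
So the posterior for Population 3 is 0.05467 / 0.133991 ≈ 0.408.

0.408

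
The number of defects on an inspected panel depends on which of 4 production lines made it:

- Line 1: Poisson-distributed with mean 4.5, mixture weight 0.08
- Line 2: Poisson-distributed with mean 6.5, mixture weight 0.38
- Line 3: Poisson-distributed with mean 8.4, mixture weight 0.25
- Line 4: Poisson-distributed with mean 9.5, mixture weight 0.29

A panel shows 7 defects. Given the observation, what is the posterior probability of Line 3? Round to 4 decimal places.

By Bayes' theorem, P(k | x) = π_k f_k(x) / Σ_j π_j f_j(x).
Evaluate each component's likelihood at the observed value:
  p_1 = 0.0823629
  p_2 = 0.146234
  p_3 = 0.131659
  p_4 = 0.103714
Prior × likelihood for each component:
  π_1·p_1 = 0.08 × 0.0823629 = 0.00658904
  π_2·p_2 = 0.38 × 0.146234 = 0.055569
  π_3·p_3 = 0.25 × 0.131659 = 0.0329148
  π_4·p_4 = 0.29 × 0.103714 = 0.030077
Denominator: 0.00658904 + 0.055569 + 0.0329148 + 0.030077 = 0.12515
So the posterior for Line 3 is 0.0329148 / 0.12515 ≈ 0.2630.

0.2630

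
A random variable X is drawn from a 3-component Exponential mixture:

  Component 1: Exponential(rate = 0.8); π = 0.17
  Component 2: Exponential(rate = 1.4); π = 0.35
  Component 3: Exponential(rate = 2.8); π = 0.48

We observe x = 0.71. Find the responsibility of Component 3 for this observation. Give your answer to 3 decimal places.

0.416

Apply Bayes' rule: the posterior for each component is proportional to its prior times its likelihood at x.
Exponential densities:
  L_1 = 0.453326
  L_2 = 0.518131
  L_3 = 0.383513
Prior × likelihood for each component:
  P(Z=1)·L_1 = 0.17 × 0.453326 = 0.0770654
  P(Z=2)·L_2 = 0.35 × 0.518131 = 0.181346
  P(Z=3)·L_3 = 0.48 × 0.383513 = 0.184086
Marginal: 0.0770654 + 0.181346 + 0.184086 = 0.442498
P(Component 3 | x) = 0.184086 / 0.442498 ≈ 0.416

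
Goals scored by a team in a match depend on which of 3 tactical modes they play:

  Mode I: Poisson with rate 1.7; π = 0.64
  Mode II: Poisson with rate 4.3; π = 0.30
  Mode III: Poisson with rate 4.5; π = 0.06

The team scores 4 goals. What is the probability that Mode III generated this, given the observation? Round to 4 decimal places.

0.1035

By Bayes' theorem, P(k | x) = P(Z=k) f_k(x) / Σ_j P(Z=j) f_j(x).
Poisson probabilities:
  f_I = e^(−1.7)·1.7^4/4! = 0.0635746
  f_II = e^(−4.3)·4.3^4/4! = 0.193284
  f_III = e^(−4.5)·4.5^4/4! = 0.189808
Multiply by the mixture weights:
  P(Z=I)·f_I = 0.64 × 0.0635746 = 0.0406878
  P(Z=II)·f_II = 0.30 × 0.193284 = 0.0579853
  P(Z=III)·f_III = 0.06 × 0.189808 = 0.0113885
Denominator: 0.0406878 + 0.0579853 + 0.0113885 = 0.110061
Responsibility of Mode III: 0.0113885 / 0.110061 ≈ 0.1035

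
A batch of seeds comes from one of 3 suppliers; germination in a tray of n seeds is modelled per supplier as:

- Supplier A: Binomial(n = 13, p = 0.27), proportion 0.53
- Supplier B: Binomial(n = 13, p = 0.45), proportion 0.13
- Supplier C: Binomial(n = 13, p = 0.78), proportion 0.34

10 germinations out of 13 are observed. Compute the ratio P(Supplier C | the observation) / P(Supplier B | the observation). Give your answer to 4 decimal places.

Only the two components matter; the odds are (P(Z=i) f_i(x)) / (P(Z=j) f_j(x)).
Component likelihoods at x = 10 germinations out of 13:
  f_A = 0.000229072
  f_B = 0.0162024
  f_C = 0.253852
Odds = (0.34/0.13) × (0.253852/0.0162024) = 2.61538 × 15.6675 ≈ 40.9766

40.9766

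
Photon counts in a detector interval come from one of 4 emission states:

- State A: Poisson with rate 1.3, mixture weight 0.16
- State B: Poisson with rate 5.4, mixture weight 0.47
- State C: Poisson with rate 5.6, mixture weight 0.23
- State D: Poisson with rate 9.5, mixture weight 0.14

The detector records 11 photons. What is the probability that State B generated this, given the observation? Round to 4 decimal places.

0.2461

By Bayes' theorem, P(k | x) = π_k f_k(x) / Σ_j π_j f_j(x).
Component likelihoods at x = 11 photons:
  L_A = e^(−1.3)·1.3^11/11! = 1.2236e-07
  L_B = e^(−5.4)·5.4^11/11! = 0.0128821
  L_C = e^(−5.6)·5.6^11/11! = 0.0157349
  L_D = e^(−9.5)·9.5^11/11! = 0.106661
Unnormalised posteriors:
  π_A·L_A = 0.16 × 1.2236e-07 = 1.95775e-08
  π_B·L_B = 0.47 × 0.0128821 = 0.00605457
  π_C·L_C = 0.23 × 0.0157349 = 0.00361902
  π_D·L_D = 0.14 × 0.106661 = 0.0149326
Evidence: 1.95775e-08 + 0.00605457 + 0.00361902 + 0.0149326 = 0.0246062
P(State B | data) = 0.00605457 / 0.0246062 ≈ 0.2461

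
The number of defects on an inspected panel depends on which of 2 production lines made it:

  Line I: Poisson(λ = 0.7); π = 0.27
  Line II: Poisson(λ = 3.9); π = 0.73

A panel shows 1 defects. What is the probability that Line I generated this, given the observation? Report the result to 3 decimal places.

0.620

The responsibility of component k is w_k f_k(x) divided by Σ_j w_j f_j(x).
Component likelihoods at x = 1 defects:
  p_I = e^(−0.7)·0.7^1/1! = 0.34761
  p_II = e^(−3.9)·3.9^1/1! = 0.0789435
Weight by the priors:
  w_I·p_I = 0.27 × 0.34761 = 0.0938546
  w_II·p_II = 0.73 × 0.0789435 = 0.0576287
Marginal: 0.0938546 + 0.0576287 = 0.151483
Responsibility of Line I: 0.0938546 / 0.151483 ≈ 0.620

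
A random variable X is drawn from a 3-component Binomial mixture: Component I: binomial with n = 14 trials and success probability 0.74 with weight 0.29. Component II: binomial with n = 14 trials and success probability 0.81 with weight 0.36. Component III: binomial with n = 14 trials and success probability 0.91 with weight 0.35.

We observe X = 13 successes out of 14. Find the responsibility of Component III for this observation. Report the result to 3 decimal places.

P(component k | x) = π_k·f_k(x) / marginal(x), where marginal(x) = Σ_j π_j·f_j(x).
Evaluate each component's likelihood at the observed value:
  p_I = C(14,13)·0.74^13·0.26^1 = 14·0.0199532·0.26 = 0.0726296
  p_II = C(14,13)·0.81^13·0.19^1 = 14·0.0646108·0.19 = 0.171865
  p_III = C(14,13)·0.91^13·0.09^1 = 14·0.293453·0.09 = 0.36975
Multiply by the mixture weights:
  π_I·p_I = 0.29 × 0.0726296 = 0.0210626
  π_II·p_II = 0.36 × 0.171865 = 0.0618713
  π_III·p_III = 0.35 × 0.36975 = 0.129413
Marginal: 0.0210626 + 0.0618713 + 0.129413 = 0.212347
So the posterior for Component III is 0.129413 / 0.212347 ≈ 0.609.

0.609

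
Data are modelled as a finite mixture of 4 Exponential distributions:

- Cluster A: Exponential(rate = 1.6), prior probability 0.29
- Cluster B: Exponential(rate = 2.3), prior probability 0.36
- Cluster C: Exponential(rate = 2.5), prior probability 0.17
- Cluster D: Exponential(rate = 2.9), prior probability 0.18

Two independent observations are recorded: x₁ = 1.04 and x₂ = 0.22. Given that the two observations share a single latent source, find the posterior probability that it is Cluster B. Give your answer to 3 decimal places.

0.364

Posterior ∝ prior × likelihood, so P(k | x) ∝ π_k f_k(x); normalise over all components.
Since both observations come from the same component, the likelihood for component k is f_k(x₁)·f_k(x₂).
  f_A = [1.6·e^(−1.6·1.04) = 1.6·e^(−1.6640) = 0.303008] × [1.12525] = 0.340959
  f_B = [2.3·e^(−2.3·1.04) = 2.3·e^(−2.3920) = 0.210327] × [1.38668] = 0.291656
  f_C = [2.5·e^(−2.5·1.04) = 2.5·e^(−2.6000) = 0.185684] × [1.44237] = 0.267826
  f_D = [2.9·e^(−2.9·1.04) = 2.9·e^(−3.0160) = 0.142091] × [1.53221] = 0.217713
Weight by the priors:
  π_A·f_A = 0.29 × 0.340959 = 0.0988781
  π_B·f_B = 0.36 × 0.291656 = 0.104996
  π_C·f_C = 0.17 × 0.267826 = 0.0455304
  π_D·f_D = 0.18 × 0.217713 = 0.0391883
Sum: 0.0988781 + 0.104996 + 0.0455304 + 0.0391883 = 0.288593
So the posterior for Cluster B is 0.104996 / 0.288593 ≈ 0.364.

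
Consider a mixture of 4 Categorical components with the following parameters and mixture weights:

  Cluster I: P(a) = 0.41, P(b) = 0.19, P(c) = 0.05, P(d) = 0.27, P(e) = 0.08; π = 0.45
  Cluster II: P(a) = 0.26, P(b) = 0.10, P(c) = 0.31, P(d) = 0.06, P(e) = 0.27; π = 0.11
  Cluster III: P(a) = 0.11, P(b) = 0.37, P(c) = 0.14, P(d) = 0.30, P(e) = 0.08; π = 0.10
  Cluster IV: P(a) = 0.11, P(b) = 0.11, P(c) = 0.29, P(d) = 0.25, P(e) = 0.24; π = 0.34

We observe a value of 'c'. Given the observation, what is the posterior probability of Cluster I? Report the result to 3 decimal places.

By Bayes' theorem, P(k | x) = π_k f_k(x) / Σ_j π_j f_j(x).
Categorical probabilities:
  p_I = 0.05
  p_II = 0.31
  p_III = 0.14
  p_IV = 0.29
Multiply by the mixture weights:
  π_I·p_I = 0.45 × 0.05 = 0.0225
  π_II·p_II = 0.11 × 0.31 = 0.0341
  π_III·p_III = 0.10 × 0.14 = 0.014
  π_IV·p_IV = 0.34 × 0.29 = 0.0986
Marginal: 0.0225 + 0.0341 + 0.014 + 0.0986 = 0.1692
P(Cluster I | the observation) = 0.0225 / 0.1692 ≈ 0.133

0.133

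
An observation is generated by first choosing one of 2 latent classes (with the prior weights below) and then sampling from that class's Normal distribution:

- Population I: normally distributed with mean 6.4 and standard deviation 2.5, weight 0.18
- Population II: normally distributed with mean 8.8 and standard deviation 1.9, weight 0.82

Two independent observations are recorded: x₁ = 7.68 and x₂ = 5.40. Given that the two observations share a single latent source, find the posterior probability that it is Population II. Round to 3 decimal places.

By Bayes' theorem, P(k | x) = P(Z=k) f_k(x) / Σ_j P(Z=j) f_j(x).
Since both observations come from the same component, the likelihood for component k is f_k(x₁)·f_k(x₂).
  p_I = [0.139974] × [0.147308] = 0.0206192
  p_II = [0.176483] × [0.0423452] = 0.0074732
Weight by the priors:
  P(Z=I)·p_I = 0.18 × 0.0206192 = 0.00371146
  P(Z=II)·p_II = 0.82 × 0.0074732 = 0.00612802
Evidence: 0.00371146 + 0.00612802 = 0.00983948
P(Population II | data) ≈ 0.623

0.623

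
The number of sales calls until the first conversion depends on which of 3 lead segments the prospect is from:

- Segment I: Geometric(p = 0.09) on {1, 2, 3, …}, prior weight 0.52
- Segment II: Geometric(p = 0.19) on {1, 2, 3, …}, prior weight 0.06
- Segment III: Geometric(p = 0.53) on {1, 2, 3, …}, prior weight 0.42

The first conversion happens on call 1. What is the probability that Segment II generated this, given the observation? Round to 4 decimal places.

The responsibility of component k is P(Z=k) f_k(x) divided by Σ_j P(Z=j) f_j(x).
Geometric probabilities:
  L_I = 0.09
  L_II = 0.19
  L_III = 0.53
Prior × likelihood for each component:
  P(Z=I)·L_I = 0.52 × 0.09 = 0.0468
  P(Z=II)·L_II = 0.06 × 0.19 = 0.0114
  P(Z=III)·L_III = 0.42 × 0.53 = 0.2226
Evidence: 0.0468 + 0.0114 + 0.2226 = 0.2808
So the posterior for Segment II is 0.0114 / 0.2808 ≈ 0.0406.

0.0406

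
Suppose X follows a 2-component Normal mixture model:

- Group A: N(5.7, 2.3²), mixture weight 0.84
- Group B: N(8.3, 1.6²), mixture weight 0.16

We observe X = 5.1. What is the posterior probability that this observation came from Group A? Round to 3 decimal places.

0.963

Apply Bayes' rule: the posterior for each component is proportional to its prior times its likelihood at x.
Component likelihoods at x = 5.1:
  f_A = (1/(2.3·√(2π)))·exp(−(5.1−5.7)²/(2·2.3²)) = 0.173453·exp(-0.03403) = 0.16765
  f_B = (1/(1.6·√(2π)))·exp(−(5.1−8.3)²/(2·1.6²)) = 0.249339·exp(-2.00000) = 0.0337444
Prior × likelihood for each component:
  π_A·f_A = 0.84 × 0.16765 = 0.140826
  π_B·f_B = 0.16 × 0.0337444 = 0.0053991
Marginal: 0.140826 + 0.0053991 = 0.146225
P(Group A | 5.1) = 0.140826 / 0.146225 ≈ 0.963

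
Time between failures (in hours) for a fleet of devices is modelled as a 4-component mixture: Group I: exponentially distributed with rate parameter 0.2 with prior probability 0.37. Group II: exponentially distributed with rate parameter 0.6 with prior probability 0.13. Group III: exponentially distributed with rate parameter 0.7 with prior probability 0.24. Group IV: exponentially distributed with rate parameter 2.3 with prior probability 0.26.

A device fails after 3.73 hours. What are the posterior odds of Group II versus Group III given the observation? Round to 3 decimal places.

0.674

The posterior odds equal the prior odds times the likelihood ratio: (π_i/π_j)·(f_i(x)/f_j(x)).
Evaluate each component's likelihood at the observed value:
  p_I = 0.2·e^(−0.2·3.73) = 0.2·e^(−0.7460) = 0.094852
  p_II = 0.6·e^(−0.6·3.73) = 0.6·e^(−2.2380) = 0.064003
  p_III = 0.7·e^(−0.7·3.73) = 0.7·e^(−2.6110) = 0.0514227
  p_IV = 2.3·e^(−2.3·3.73) = 2.3·e^(−8.5790) = 0.00043243
Odds = (0.13/0.24) × (0.064003/0.0514227) = 0.541667 × 1.24464 ≈ 0.674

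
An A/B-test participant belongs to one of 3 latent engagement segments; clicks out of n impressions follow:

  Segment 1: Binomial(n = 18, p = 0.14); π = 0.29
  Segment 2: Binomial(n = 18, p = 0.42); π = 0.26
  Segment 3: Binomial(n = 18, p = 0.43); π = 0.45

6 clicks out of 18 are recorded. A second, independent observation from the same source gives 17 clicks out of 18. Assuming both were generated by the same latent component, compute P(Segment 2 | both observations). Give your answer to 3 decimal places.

0.297

The responsibility of component k is π_k f_k(x) divided by Σ_j π_j f_j(x).
Since both observations come from the same component, the likelihood for component k is f_k(x₁)·f_k(x₂).
  f_1 = [0.0228782] × [4.72006e-14] = 1.07986e-15
  f_2 = [0.147674] × [4.11091e-06] = 6.07074e-07
  f_3 = [0.138032] × [6.02714e-06] = 8.31939e-07
Weight by the priors:
  π_1·f_1 = 0.29 × 1.07986e-15 = 3.1316e-16
  π_2·f_2 = 0.26 × 6.07074e-07 = 1.57839e-07
  π_3·f_3 = 0.45 × 8.31939e-07 = 3.74373e-07
Marginal: 3.1316e-16 + 1.57839e-07 + 3.74373e-07 = 5.32212e-07
So the posterior for Segment 2 is 1.57839e-07 / 5.32212e-07 ≈ 0.297.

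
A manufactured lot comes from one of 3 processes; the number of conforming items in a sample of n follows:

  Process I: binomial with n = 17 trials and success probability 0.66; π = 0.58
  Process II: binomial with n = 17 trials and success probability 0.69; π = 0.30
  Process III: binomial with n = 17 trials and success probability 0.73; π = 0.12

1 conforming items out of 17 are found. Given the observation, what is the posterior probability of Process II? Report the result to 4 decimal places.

0.1092

By Bayes' theorem, P(k | x) = π_k f_k(x) / Σ_j π_j f_j(x).
Binomial probabilities:
  f_I = 3.57813e-07
  f_II = 8.53267e-08
  f_III = 9.89902e-09
Multiply by the mixture weights:
  π_I·f_I = 0.58 × 3.57813e-07 = 2.07531e-07
  π_II·f_II = 0.30 × 8.53267e-08 = 2.5598e-08
  π_III·f_III = 0.12 × 9.89902e-09 = 1.18788e-09
Sum: 2.07531e-07 + 2.5598e-08 + 1.18788e-09 = 2.34317e-07
So the posterior for Process II is 2.5598e-08 / 2.34317e-07 ≈ 0.1092.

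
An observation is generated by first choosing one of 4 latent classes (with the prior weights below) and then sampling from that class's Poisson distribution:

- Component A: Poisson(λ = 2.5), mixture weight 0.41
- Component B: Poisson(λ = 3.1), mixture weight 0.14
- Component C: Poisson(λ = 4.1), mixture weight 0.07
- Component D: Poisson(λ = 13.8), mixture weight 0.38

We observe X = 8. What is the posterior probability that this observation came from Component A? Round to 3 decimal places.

The responsibility of component k is P(Z=k) f_k(x) divided by Σ_j P(Z=j) f_j(x).
Component likelihoods at x = 8:
  f_A = e^(−2.5)·2.5^8/8! = 0.00310644
  f_B = e^(−3.1)·3.1^8/8! = 0.00952928
  f_C = e^(−4.1)·4.1^8/8! = 0.0328203
  f_D = e^(−13.8)·13.8^8/8! = 0.0331321
Multiply by the mixture weights:
  P(Z=A)·f_A = 0.41 × 0.00310644 = 0.00127364
  P(Z=B)·f_B = 0.14 × 0.00952928 = 0.0013341
  P(Z=C)·f_C = 0.07 × 0.0328203 = 0.00229742
  P(Z=D)·f_D = 0.38 × 0.0331321 = 0.0125902
Evidence: 0.00127364 + 0.0013341 + 0.00229742 + 0.0125902 = 0.0174953
P(Component A | x) ≈ 0.073

0.073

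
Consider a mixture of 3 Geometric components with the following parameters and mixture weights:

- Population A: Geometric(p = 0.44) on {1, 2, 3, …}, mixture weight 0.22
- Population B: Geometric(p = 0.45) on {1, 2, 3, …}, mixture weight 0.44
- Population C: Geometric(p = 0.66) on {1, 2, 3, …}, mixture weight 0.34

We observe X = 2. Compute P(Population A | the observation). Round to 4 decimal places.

0.2264

Posterior ∝ prior × likelihood, so P(k | x) ∝ π_k f_k(x); normalise over all components.
Evaluate each component's likelihood at the observed value:
  L_A = 0.2464
  L_B = 0.2475
  L_C = 0.2244
Weight by the priors:
  π_A·L_A = 0.22 × 0.2464 = 0.054208
  π_B·L_B = 0.44 × 0.2475 = 0.1089
  π_C·L_C = 0.34 × 0.2244 = 0.076296
Marginal: 0.054208 + 0.1089 + 0.076296 = 0.239404
So the posterior for Population A is 0.054208 / 0.239404 ≈ 0.2264.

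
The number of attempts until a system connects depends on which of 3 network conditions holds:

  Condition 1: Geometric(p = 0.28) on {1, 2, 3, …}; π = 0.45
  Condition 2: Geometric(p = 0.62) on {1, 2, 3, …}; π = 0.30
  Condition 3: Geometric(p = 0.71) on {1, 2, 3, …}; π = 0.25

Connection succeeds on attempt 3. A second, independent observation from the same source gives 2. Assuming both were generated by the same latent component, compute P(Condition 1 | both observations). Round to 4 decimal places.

0.5834

By Bayes' theorem, P(k | x) = w_k f_k(x) / Σ_j w_j f_j(x).
Since both observations come from the same component, the likelihood for component k is f_k(x₁)·f_k(x₂).
  p_1 = [0.28·(1−0.28)^2 = 0.28·0.5184 = 0.145152] × [0.2016] = 0.0292626
  p_2 = [0.62·(1−0.62)^2 = 0.62·0.1444 = 0.089528] × [0.2356] = 0.0210928
  p_3 = [0.71·(1−0.71)^2 = 0.71·0.0841 = 0.059711] × [0.2059] = 0.0122945
Prior × likelihood for each component:
  w_1·p_1 = 0.45 × 0.0292626 = 0.0131682
  w_2·p_2 = 0.30 × 0.0210928 = 0.00632784
  w_3·p_3 = 0.25 × 0.0122945 = 0.00307362
Normaliser: 0.0131682 + 0.00632784 + 0.00307362 = 0.0225697
Responsibility of Condition 1: 0.0131682 / 0.0225697 ≈ 0.5834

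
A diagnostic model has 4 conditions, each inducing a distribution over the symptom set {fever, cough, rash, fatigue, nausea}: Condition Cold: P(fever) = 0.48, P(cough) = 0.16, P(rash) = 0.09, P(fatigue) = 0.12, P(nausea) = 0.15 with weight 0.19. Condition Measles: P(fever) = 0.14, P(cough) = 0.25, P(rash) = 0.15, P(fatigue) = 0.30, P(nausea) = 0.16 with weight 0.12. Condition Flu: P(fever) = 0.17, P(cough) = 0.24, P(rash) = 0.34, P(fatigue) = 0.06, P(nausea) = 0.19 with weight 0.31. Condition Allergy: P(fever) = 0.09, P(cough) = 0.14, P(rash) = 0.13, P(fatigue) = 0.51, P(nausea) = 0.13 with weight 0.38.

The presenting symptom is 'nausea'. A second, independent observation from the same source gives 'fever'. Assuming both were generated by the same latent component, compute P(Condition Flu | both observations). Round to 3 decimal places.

0.325

P(component k | x) = w_k·f_k(x) / marginal(x), where marginal(x) = Σ_j w_j·f_j(x).
Since both observations come from the same component, the likelihood for component k is f_k(x₁)·f_k(x₂).
  f_Cold = [P(nausea | comp) = 0.15] × [0.48] = 0.072
  f_Measles = [P(nausea | comp) = 0.16] × [0.14] = 0.0224
  f_Flu = [P(nausea | comp) = 0.19] × [0.17] = 0.0323
  f_Allergy = [P(nausea | comp) = 0.13] × [0.09] = 0.0117
Weight by the priors:
  w_Cold·f_Cold = 0.19 × 0.072 = 0.01368
  w_Measles·f_Measles = 0.12 × 0.0224 = 0.002688
  w_Flu·f_Flu = 0.31 × 0.0323 = 0.010013
  w_Allergy·f_Allergy = 0.38 × 0.0117 = 0.004446
Normaliser: 0.01368 + 0.002688 + 0.010013 + 0.004446 = 0.030827
P(Condition Flu | x₁,x₂) ≈ 0.325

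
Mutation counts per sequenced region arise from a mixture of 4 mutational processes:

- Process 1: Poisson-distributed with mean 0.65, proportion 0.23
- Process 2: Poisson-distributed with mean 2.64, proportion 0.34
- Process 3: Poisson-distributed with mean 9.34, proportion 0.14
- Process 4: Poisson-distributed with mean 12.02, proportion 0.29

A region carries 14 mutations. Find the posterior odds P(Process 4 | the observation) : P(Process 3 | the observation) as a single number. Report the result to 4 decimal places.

Since P(k|x) ∝ π_k f_k(x), the posterior odds are π_i f_i(x) / (π_j f_j(x)).
Evaluate each component's likelihood at the observed value:
  p_1 = 1.43909e-14
  p_2 = 6.53897e-07
  p_3 = 0.038738
  p_4 = 0.0907893
Odds = (0.29/0.14) × (0.0907893/0.038738) = 2.07143 × 2.34367 ≈ 4.8548

4.8548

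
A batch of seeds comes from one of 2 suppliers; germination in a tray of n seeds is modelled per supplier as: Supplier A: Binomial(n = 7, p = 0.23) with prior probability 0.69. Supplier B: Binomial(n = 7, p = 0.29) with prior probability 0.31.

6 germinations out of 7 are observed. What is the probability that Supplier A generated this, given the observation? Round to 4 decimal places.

0.3753

The responsibility of component k is π_k f_k(x) divided by Σ_j π_j f_j(x).
Evaluate each component's likelihood at the observed value:
  f_A = 0.000797913
  f_B = 0.00295627
Multiply by the mixture weights:
  π_A·f_A = 0.69 × 0.000797913 = 0.00055056
  π_B·f_B = 0.31 × 0.00295627 = 0.000916444
Normaliser: 0.00055056 + 0.000916444 = 0.001467
So the posterior for Supplier A is 0.00055056 / 0.001467 ≈ 0.3753.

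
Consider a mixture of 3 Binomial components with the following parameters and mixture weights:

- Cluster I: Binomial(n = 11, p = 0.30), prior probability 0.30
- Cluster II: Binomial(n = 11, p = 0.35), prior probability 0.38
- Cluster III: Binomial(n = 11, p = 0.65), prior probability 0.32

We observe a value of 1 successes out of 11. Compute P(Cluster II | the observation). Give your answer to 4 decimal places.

The responsibility of component k is w_k f_k(x) divided by Σ_j w_j f_j(x).
Component likelihoods at x = 1 successes out of 11:
  f_I = C(11,1)·0.30^1·0.70^10 = 11·0.3·0.0282475 = 0.0932168
  f_II = C(11,1)·0.35^1·0.65^10 = 11·0.35·0.0134627 = 0.0518316
  f_III = C(11,1)·0.65^1·0.35^10 = 11·0.65·2.75855e-05 = 0.000197236
Prior × likelihood for each component:
  w_I·f_I = 0.30 × 0.0932168 = 0.027965
  w_II·f_II = 0.38 × 0.0518316 = 0.019696
  w_III·f_III = 0.32 × 0.000197236 = 6.31156e-05
Sum: 0.027965 + 0.019696 + 6.31156e-05 = 0.0477242
P(Cluster II | x) = 0.019696 / 0.0477242 ≈ 0.4127

0.4127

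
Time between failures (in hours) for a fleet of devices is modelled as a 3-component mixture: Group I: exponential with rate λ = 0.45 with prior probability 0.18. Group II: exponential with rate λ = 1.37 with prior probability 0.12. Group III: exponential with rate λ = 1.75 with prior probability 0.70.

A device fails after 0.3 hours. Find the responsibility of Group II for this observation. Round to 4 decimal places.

0.1205

P(component k | x) = w_k·f_k(x) / marginal(x), where marginal(x) = Σ_j w_j·f_j(x).
Component likelihoods at x = 0.3 hours:
  p_I = 0.393172
  p_II = 0.908292
  p_III = 1.03522
Weight by the priors:
  w_I·p_I = 0.18 × 0.393172 = 0.070771
  w_II·p_II = 0.12 × 0.908292 = 0.108995
  w_III·p_III = 0.70 × 1.03522 = 0.724655
Evidence: 0.070771 + 0.108995 + 0.724655 = 0.904421
P(Group II | 0.3 hours) ≈ 0.1205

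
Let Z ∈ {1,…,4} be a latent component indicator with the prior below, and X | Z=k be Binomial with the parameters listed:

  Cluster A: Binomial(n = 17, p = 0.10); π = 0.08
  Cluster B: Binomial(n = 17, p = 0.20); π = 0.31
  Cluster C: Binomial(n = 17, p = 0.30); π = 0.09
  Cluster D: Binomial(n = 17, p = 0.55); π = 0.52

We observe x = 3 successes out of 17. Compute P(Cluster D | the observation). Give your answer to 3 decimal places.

0.008

By Bayes' theorem, P(k | x) = P(Z=k) f_k(x) / Σ_j P(Z=j) f_j(x).
Evaluate each component's likelihood at the observed value:
  L_A = 0.155562
  L_B = 0.239254
  L_C = 0.124522
  L_D = 0.00157969
Weight by the priors:
  P(Z=A)·L_A = 0.08 × 0.155562 = 0.012445
  P(Z=B)·L_B = 0.31 × 0.239254 = 0.0741687
  P(Z=C)·L_C = 0.09 × 0.124522 = 0.011207
  P(Z=D)·L_D = 0.52 × 0.00157969 = 0.000821439
Normaliser: 0.012445 + 0.0741687 + 0.011207 + 0.000821439 = 0.098642
P(Cluster D | x) ≈ 0.008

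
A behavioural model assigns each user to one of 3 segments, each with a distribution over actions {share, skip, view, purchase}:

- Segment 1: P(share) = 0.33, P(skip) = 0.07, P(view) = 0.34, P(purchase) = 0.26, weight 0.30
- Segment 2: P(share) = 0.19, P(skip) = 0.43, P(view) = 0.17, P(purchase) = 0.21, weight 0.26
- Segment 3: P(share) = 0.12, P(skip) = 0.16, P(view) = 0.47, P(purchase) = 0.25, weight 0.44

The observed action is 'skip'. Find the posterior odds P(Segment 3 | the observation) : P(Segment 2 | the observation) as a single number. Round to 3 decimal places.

Since P(k|x) ∝ π_k f_k(x), the posterior odds are π_i f_i(x) / (π_j f_j(x)).
Evaluate each component's likelihood at the observed value:
  p_1 = 0.07
  p_2 = 0.43
  p_3 = 0.16
Odds = (0.44/0.26) × (0.16/0.43) = 1.69231 × 0.372093 ≈ 0.630

0.630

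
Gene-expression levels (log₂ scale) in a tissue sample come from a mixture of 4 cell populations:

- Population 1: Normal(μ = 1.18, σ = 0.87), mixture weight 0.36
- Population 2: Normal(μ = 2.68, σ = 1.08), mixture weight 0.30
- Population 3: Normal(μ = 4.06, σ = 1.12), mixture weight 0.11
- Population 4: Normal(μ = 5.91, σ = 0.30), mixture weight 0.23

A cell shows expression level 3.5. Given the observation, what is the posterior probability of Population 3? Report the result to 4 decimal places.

The responsibility of component k is π_k f_k(x) divided by Σ_j π_j f_j(x).
Component likelihoods at x = 3.5:
  f_1 = 0.0130988
  f_2 = 0.276889
  f_3 = 0.314344
  f_4 = 1.28918e-14
Multiply by the mixture weights:
  π_1·f_1 = 0.36 × 0.0130988 = 0.00471558
  π_2·f_2 = 0.30 × 0.276889 = 0.0830668
  π_3·f_3 = 0.11 × 0.314344 = 0.0345778
  π_4·f_4 = 0.23 × 1.28918e-14 = 2.96511e-15
Marginal: 0.00471558 + 0.0830668 + 0.0345778 + 2.96511e-15 = 0.12236
P(Population 3 | x) ≈ 0.2826

0.2826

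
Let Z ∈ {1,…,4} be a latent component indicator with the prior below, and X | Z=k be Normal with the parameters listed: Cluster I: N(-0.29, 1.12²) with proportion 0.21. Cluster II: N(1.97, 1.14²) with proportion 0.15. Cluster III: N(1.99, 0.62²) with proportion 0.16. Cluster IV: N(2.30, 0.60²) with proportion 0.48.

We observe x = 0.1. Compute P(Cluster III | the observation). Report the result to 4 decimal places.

By Bayes' theorem, P(k | x) = π_k f_k(x) / Σ_j π_j f_j(x).
Evaluate each component's likelihood at the observed value:
  L_I = 0.335245
  L_II = 0.0911415
  L_III = 0.00617507
  L_IV = 0.000800451
Unnormalised posteriors:
  π_I·L_I = 0.21 × 0.335245 = 0.0704014
  π_II·L_II = 0.15 × 0.0911415 = 0.0136712
  π_III·L_III = 0.16 × 0.00617507 = 0.000988012
  π_IV·L_IV = 0.48 × 0.000800451 = 0.000384217
Sum: 0.0704014 + 0.0136712 + 0.000988012 + 0.000384217 = 0.0854449
Responsibility of Cluster III: 0.000988012 / 0.0854449 ≈ 0.0116

0.0116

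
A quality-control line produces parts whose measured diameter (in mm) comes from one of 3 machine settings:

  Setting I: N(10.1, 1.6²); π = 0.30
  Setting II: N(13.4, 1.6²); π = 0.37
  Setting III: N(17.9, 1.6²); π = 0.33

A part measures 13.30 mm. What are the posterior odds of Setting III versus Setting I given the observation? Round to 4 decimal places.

0.1304

Since P(k|x) ∝ w_k f_k(x), the posterior odds are w_i f_i(x) / (w_j f_j(x)).
Evaluate each component's likelihood at the observed value:
  L_I = (1/(1.6·√(2π)))·exp(−(13.30−10.1)²/(2·1.6²)) = 0.249339·exp(-2.00000) = 0.0337444
  L_II = (1/(1.6·√(2π)))·exp(−(13.30−13.4)²/(2·1.6²)) = 0.249339·exp(-0.00195) = 0.248852
  L_III = (1/(1.6·√(2π)))·exp(−(13.30−17.9)²/(2·1.6²)) = 0.249339·exp(-4.13281) = 0.00399883
Odds = (0.33/0.30) × (0.00399883/0.0337444) = 1.1 × 0.118504 ≈ 0.1304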